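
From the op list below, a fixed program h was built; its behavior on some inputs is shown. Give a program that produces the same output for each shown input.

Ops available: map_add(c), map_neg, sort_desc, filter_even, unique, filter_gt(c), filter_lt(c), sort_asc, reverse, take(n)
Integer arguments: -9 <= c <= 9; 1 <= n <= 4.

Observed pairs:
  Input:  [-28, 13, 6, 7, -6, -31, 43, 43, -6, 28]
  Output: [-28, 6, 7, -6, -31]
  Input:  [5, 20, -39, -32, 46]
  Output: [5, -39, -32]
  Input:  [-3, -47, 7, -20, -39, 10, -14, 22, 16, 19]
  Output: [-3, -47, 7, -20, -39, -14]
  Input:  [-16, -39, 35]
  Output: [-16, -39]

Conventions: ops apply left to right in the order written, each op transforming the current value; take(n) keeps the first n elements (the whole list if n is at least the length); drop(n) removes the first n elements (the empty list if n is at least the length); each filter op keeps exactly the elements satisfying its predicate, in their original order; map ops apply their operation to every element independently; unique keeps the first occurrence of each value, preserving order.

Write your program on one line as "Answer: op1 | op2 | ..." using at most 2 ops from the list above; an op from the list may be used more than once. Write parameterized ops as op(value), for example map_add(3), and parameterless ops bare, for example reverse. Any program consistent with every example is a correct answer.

filter_lt(8) | unique

Check, running the answer program on each example:
  [-28, 13, 6, 7, -6, -31, 43, 43, -6, 28] -> [-28, 6, 7, -6, -31, -6] -> [-28, 6, 7, -6, -31]
  [5, 20, -39, -32, 46] -> [5, -39, -32] -> [5, -39, -32]
  [-3, -47, 7, -20, -39, 10, -14, 22, 16, 19] -> [-3, -47, 7, -20, -39, -14] -> [-3, -47, 7, -20, -39, -14]
  [-16, -39, 35] -> [-16, -39] -> [-16, -39]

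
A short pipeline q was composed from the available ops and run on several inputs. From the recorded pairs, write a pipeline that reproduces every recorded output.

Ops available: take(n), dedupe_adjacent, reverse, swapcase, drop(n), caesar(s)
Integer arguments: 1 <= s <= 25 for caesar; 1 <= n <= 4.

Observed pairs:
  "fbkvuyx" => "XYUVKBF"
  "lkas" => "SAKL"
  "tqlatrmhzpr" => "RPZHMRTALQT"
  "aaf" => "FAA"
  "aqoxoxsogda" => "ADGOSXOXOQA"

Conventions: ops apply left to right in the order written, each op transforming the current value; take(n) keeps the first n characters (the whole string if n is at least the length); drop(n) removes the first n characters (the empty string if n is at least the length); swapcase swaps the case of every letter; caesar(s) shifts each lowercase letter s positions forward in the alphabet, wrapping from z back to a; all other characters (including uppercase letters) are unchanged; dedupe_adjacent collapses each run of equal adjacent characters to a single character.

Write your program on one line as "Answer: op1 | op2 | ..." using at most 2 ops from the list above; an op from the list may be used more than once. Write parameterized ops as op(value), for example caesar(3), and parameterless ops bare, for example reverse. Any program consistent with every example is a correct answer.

reverse | swapcase

Check, running the answer program on each example:
  "fbkvuyx" -> "xyuvkbf" -> "XYUVKBF"
  "lkas" -> "sakl" -> "SAKL"
  "tqlatrmhzpr" -> "rpzhmrtalqt" -> "RPZHMRTALQT"
  "aaf" -> "faa" -> "FAA"
  "aqoxoxsogda" -> "adgosxoxoqa" -> "ADGOSXOXOQA"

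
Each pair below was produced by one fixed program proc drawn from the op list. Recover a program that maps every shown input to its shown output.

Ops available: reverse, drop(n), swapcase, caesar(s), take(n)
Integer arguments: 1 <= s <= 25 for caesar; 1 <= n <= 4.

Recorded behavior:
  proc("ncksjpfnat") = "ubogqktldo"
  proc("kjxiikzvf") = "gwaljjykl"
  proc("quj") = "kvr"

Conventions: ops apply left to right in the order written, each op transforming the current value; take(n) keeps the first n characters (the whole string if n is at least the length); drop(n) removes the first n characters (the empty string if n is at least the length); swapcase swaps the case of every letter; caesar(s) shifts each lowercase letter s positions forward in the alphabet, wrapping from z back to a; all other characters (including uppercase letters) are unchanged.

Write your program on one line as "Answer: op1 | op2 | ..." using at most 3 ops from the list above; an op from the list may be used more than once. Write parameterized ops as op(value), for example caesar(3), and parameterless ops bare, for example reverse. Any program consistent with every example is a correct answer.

caesar(10) | caesar(17) | reverse

Check, running the answer program on each example:
  "ncksjpfnat" -> "xmuctzpxkd" -> "odltkqgobu" -> "ubogqktldo"
  "kjxiikzvf" -> "uthssujfp" -> "lkyjjlawg" -> "gwaljjykl"
  "quj" -> "aet" -> "rvk" -> "kvr"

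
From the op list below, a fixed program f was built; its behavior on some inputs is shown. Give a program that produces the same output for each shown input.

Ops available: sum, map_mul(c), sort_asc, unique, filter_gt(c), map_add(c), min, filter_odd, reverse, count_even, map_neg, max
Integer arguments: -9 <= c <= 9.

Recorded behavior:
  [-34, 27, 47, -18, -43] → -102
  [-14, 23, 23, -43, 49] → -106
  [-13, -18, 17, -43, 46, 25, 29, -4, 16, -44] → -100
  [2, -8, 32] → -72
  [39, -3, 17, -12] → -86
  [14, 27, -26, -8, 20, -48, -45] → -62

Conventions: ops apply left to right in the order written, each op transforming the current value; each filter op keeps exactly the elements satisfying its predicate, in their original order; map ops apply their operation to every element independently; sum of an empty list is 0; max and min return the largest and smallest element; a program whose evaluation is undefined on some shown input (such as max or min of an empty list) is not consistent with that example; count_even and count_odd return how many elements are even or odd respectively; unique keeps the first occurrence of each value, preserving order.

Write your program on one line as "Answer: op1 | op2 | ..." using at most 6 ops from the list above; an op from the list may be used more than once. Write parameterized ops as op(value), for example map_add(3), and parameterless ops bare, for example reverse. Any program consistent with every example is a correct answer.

map_neg | reverse | map_mul(2) | map_add(-8) | reverse | min

Check, running the answer program on each example:
  [-34, 27, 47, -18, -43] -> [34, -27, -47, 18, 43] -> [43, 18, -47, -27, 34] -> [86, 36, -94, -54, 68] -> [78, 28, -102, -62, 60] -> [60, -62, -102, 28, 78] -> -102
  [-14, 23, 23, -43, 49] -> [14, -23, -23, 43, -49] -> [-49, 43, -23, -23, 14] -> [-98, 86, -46, -46, 28] -> [-106, 78, -54, -54, 20] -> [20, -54, -54, 78, -106] -> -106
  [-13, -18, 17, -43, 46, 25, 29, -4, 16, -44] -> [13, 18, -17, 43, -46, -25, -29, 4, -16, 44] -> [44, -16, 4, -29, -25, -46, 43, -17, 18, 13] -> [88, -32, 8, -58, -50, -92, 86, -34, 36, 26] -> [80, -40, 0, -66, -58, -100, 78, -42, 28, 18] -> [18, 28, -42, 78, -100, -58, -66, 0, -40, 80] -> -100
  [2, -8, 32] -> [-2, 8, -32] -> [-32, 8, -2] -> [-64, 16, -4] -> [-72, 8, -12] -> [-12, 8, -72] -> -72
  [39, -3, 17, -12] -> [-39, 3, -17, 12] -> [12, -17, 3, -39] -> [24, -34, 6, -78] -> [16, -42, -2, -86] -> [-86, -2, -42, 16] -> -86
  [14, 27, -26, -8, 20, -48, -45] -> [-14, -27, 26, 8, -20, 48, 45] -> [45, 48, -20, 8, 26, -27, -14] -> [90, 96, -40, 16, 52, -54, -28] -> [82, 88, -48, 8, 44, -62, -36] -> [-36, -62, 44, 8, -48, 88, 82] -> -62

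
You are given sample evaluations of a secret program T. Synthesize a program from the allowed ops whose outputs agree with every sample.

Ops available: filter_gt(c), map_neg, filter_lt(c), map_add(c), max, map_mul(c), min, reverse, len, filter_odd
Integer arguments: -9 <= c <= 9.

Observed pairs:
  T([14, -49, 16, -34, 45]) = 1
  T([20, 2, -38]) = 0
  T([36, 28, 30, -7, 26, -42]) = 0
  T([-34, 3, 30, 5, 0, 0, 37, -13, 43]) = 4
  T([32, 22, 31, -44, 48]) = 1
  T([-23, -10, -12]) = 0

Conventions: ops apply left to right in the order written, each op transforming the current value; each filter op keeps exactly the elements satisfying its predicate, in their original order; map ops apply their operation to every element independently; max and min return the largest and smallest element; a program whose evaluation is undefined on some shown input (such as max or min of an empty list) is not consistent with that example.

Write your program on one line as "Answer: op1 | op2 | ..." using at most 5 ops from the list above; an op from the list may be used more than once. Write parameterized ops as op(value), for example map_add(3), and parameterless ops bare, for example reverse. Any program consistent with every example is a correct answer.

filter_gt(-7) | reverse | filter_odd | len

Check, running the answer program on each example:
  [14, -49, 16, -34, 45] -> [14, 16, 45] -> [45, 16, 14] -> [45] -> 1
  [20, 2, -38] -> [20, 2] -> [2, 20] -> [] -> 0
  [36, 28, 30, -7, 26, -42] -> [36, 28, 30, 26] -> [26, 30, 28, 36] -> [] -> 0
  [-34, 3, 30, 5, 0, 0, 37, -13, 43] -> [3, 30, 5, 0, 0, 37, 43] -> [43, 37, 0, 0, 5, 30, 3] -> [43, 37, 5, 3] -> 4
  [32, 22, 31, -44, 48] -> [32, 22, 31, 48] -> [48, 31, 22, 32] -> [31] -> 1
  [-23, -10, -12] -> [] -> [] -> [] -> 0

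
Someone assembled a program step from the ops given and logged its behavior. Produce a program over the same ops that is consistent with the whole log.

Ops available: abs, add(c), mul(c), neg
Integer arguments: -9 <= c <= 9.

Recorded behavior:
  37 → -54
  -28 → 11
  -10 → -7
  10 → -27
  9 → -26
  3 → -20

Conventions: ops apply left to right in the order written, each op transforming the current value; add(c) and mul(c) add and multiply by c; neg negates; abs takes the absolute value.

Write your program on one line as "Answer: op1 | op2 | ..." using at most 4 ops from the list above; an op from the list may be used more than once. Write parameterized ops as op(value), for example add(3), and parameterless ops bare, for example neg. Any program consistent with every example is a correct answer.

add(8) | neg | add(-9)

Check, running the answer program on each example:
  37 -> 45 -> -45 -> -54
  -28 -> -20 -> 20 -> 11
  -10 -> -2 -> 2 -> -7
  10 -> 18 -> -18 -> -27
  9 -> 17 -> -17 -> -26
  3 -> 11 -> -11 -> -20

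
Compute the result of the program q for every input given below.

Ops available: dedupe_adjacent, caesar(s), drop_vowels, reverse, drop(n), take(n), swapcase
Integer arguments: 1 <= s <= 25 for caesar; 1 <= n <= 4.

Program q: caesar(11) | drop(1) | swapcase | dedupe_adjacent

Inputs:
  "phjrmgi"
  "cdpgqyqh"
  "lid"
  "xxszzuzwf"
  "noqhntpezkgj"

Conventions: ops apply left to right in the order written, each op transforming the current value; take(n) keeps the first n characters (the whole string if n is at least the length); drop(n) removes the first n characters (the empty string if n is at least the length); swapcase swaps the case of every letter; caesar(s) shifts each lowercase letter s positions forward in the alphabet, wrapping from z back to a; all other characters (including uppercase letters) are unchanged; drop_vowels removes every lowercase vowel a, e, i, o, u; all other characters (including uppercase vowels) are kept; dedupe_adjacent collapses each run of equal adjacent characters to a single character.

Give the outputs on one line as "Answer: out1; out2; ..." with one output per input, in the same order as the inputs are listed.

Execution, op by op:
  "phjrmgi" -> "asucxrt" -> "sucxrt" -> "SUCXRT" -> "SUCXRT"
  "cdpgqyqh" -> "noarbjbs" -> "oarbjbs" -> "OARBJBS" -> "OARBJBS"
  "lid" -> "wto" -> "to" -> "TO" -> "TO"
  "xxszzuzwf" -> "iidkkfkhq" -> "idkkfkhq" -> "IDKKFKHQ" -> "IDKFKHQ"
  "noqhntpezkgj" -> "yzbsyeapkvru" -> "zbsyeapkvru" -> "ZBSYEAPKVRU" -> "ZBSYEAPKVRU"

"SUCXRT"; "OARBJBS"; "TO"; "IDKFKHQ"; "ZBSYEAPKVRU"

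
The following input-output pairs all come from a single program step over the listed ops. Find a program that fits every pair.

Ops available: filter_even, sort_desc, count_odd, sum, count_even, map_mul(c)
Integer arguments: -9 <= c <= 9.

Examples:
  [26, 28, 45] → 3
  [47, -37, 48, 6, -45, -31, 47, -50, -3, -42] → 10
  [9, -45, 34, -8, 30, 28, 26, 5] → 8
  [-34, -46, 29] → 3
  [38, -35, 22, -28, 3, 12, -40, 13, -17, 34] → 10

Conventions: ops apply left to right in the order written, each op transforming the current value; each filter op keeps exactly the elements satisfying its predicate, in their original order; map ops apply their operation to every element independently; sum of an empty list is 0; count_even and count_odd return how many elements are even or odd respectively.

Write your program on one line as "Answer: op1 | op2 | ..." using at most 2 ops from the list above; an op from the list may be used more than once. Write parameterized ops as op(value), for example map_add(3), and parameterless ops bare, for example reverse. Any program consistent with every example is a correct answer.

map_mul(6) | count_even

Check, running the answer program on each example:
  [26, 28, 45] -> [156, 168, 270] -> 3
  [47, -37, 48, 6, -45, -31, 47, -50, -3, -42] -> [282, -222, 288, 36, -270, -186, 282, -300, -18, -252] -> 10
  [9, -45, 34, -8, 30, 28, 26, 5] -> [54, -270, 204, -48, 180, 168, 156, 30] -> 8
  [-34, -46, 29] -> [-204, -276, 174] -> 3
  [38, -35, 22, -28, 3, 12, -40, 13, -17, 34] -> [228, -210, 132, -168, 18, 72, -240, 78, -102, 204] -> 10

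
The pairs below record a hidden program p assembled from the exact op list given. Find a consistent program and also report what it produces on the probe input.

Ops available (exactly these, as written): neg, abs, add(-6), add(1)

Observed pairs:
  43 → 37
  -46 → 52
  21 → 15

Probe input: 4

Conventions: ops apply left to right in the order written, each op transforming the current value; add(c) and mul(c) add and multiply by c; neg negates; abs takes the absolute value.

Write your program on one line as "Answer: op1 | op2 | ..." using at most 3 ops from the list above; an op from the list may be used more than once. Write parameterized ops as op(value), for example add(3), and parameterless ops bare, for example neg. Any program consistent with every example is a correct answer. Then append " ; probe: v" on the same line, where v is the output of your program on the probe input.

add(-6) | abs ; probe: 2

Check, running the answer program on each example:
  43 -> 37 -> 37
  -46 -> -52 -> 52
  21 -> 15 -> 15
  probe: 4 -> -2 -> 2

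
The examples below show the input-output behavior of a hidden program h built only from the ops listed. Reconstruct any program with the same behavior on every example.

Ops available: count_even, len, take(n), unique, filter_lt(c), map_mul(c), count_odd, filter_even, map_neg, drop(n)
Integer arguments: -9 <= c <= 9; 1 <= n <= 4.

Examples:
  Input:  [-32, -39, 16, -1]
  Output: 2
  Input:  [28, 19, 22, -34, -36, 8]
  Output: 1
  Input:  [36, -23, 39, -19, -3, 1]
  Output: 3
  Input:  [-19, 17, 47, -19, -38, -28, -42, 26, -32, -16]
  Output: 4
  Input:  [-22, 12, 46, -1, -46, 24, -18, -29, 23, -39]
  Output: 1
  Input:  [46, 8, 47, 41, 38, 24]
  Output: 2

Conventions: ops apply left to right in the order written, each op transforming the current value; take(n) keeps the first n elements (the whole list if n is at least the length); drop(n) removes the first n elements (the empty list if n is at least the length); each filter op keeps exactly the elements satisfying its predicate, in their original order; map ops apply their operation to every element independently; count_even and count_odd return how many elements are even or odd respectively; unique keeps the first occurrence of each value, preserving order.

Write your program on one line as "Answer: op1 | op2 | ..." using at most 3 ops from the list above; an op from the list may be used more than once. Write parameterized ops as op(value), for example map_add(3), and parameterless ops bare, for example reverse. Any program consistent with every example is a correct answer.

take(4) | count_odd

Check, running the answer program on each example:
  [-32, -39, 16, -1] -> [-32, -39, 16, -1] -> 2
  [28, 19, 22, -34, -36, 8] -> [28, 19, 22, -34] -> 1
  [36, -23, 39, -19, -3, 1] -> [36, -23, 39, -19] -> 3
  [-19, 17, 47, -19, -38, -28, -42, 26, -32, -16] -> [-19, 17, 47, -19] -> 4
  [-22, 12, 46, -1, -46, 24, -18, -29, 23, -39] -> [-22, 12, 46, -1] -> 1
  [46, 8, 47, 41, 38, 24] -> [46, 8, 47, 41] -> 2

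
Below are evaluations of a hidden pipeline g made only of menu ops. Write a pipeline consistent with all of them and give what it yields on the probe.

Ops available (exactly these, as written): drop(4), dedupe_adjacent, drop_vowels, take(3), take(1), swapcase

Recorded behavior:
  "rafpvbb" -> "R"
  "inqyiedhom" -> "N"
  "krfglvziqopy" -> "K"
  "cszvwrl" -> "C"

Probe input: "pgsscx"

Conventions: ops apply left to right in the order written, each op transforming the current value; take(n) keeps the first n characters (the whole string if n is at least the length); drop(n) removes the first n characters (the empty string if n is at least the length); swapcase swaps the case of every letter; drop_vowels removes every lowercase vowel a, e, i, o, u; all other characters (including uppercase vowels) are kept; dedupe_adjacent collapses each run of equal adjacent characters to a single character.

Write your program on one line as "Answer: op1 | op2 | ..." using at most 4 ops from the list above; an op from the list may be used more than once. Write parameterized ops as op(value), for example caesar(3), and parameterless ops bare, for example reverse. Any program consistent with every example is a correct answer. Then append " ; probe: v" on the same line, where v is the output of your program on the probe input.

drop_vowels | take(1) | swapcase ; probe: "P"

Check, running the answer program on each example:
  "rafpvbb" -> "rfpvbb" -> "r" -> "R"
  "inqyiedhom" -> "nqydhm" -> "n" -> "N"
  "krfglvziqopy" -> "krfglvzqpy" -> "k" -> "K"
  "cszvwrl" -> "cszvwrl" -> "c" -> "C"
  probe: "pgsscx" -> "pgsscx" -> "p" -> "P"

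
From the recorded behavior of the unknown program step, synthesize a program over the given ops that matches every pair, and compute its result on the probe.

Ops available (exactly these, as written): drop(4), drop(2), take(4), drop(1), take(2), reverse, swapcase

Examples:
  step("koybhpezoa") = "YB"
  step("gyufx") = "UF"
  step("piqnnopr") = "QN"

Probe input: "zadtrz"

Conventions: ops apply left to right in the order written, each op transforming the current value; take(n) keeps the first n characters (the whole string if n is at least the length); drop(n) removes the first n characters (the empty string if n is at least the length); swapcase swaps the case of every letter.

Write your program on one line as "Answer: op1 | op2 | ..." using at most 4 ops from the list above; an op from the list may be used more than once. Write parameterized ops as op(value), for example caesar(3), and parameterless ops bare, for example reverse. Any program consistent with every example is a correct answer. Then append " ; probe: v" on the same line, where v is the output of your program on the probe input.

take(4) | drop(2) | swapcase ; probe: "DT"

Check, running the answer program on each example:
  "koybhpezoa" -> "koyb" -> "yb" -> "YB"
  "gyufx" -> "gyuf" -> "uf" -> "UF"
  "piqnnopr" -> "piqn" -> "qn" -> "QN"
  probe: "zadtrz" -> "zadt" -> "dt" -> "DT"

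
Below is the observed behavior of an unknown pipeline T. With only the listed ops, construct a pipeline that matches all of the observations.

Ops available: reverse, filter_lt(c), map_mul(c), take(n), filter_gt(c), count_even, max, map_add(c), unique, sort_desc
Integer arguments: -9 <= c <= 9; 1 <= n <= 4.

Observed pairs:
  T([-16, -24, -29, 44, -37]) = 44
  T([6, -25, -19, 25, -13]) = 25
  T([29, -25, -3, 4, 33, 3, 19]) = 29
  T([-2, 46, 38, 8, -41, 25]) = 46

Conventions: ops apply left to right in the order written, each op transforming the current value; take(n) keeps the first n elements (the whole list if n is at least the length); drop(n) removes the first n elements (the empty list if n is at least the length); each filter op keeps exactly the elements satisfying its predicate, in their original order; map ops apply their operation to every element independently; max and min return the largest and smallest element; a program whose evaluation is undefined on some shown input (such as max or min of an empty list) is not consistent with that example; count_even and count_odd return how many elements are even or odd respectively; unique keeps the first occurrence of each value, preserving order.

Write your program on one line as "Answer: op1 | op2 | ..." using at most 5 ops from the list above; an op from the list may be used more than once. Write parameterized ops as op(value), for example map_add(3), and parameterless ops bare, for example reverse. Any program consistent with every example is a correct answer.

take(4) | reverse | filter_gt(8) | max

Check, running the answer program on each example:
  [-16, -24, -29, 44, -37] -> [-16, -24, -29, 44] -> [44, -29, -24, -16] -> [44] -> 44
  [6, -25, -19, 25, -13] -> [6, -25, -19, 25] -> [25, -19, -25, 6] -> [25] -> 25
  [29, -25, -3, 4, 33, 3, 19] -> [29, -25, -3, 4] -> [4, -3, -25, 29] -> [29] -> 29
  [-2, 46, 38, 8, -41, 25] -> [-2, 46, 38, 8] -> [8, 38, 46, -2] -> [38, 46] -> 46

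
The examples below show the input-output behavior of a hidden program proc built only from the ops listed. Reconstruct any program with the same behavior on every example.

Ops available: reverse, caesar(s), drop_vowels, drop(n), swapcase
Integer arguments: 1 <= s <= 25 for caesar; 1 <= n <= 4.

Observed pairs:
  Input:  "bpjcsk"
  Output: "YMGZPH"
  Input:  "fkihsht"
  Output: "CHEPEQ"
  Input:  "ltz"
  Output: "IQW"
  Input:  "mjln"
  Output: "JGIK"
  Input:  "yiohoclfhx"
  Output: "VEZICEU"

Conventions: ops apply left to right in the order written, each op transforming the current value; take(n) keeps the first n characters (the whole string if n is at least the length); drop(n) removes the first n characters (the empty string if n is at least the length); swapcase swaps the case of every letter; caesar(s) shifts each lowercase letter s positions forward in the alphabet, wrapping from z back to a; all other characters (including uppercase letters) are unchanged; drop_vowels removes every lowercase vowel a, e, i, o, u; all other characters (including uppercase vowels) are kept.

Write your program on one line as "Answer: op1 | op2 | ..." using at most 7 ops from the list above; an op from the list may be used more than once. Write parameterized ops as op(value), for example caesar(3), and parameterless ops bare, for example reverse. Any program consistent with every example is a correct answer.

reverse | drop_vowels | caesar(8) | reverse | caesar(15) | swapcase

Check, running the answer program on each example:
  "bpjcsk" -> "kscjpb" -> "kscjpb" -> "sakrxj" -> "jxrkas" -> "ymgzph" -> "YMGZPH"
  "fkihsht" -> "thshikf" -> "thshkf" -> "bpapsn" -> "nspapb" -> "chepeq" -> "CHEPEQ"
  "ltz" -> "ztl" -> "ztl" -> "hbt" -> "tbh" -> "iqw" -> "IQW"
  "mjln" -> "nljm" -> "nljm" -> "vtru" -> "urtv" -> "jgik" -> "JGIK"
  "yiohoclfhx" -> "xhflcohoiy" -> "xhflchy" -> "fpntkpg" -> "gpktnpf" -> "veziceu" -> "VEZICEU"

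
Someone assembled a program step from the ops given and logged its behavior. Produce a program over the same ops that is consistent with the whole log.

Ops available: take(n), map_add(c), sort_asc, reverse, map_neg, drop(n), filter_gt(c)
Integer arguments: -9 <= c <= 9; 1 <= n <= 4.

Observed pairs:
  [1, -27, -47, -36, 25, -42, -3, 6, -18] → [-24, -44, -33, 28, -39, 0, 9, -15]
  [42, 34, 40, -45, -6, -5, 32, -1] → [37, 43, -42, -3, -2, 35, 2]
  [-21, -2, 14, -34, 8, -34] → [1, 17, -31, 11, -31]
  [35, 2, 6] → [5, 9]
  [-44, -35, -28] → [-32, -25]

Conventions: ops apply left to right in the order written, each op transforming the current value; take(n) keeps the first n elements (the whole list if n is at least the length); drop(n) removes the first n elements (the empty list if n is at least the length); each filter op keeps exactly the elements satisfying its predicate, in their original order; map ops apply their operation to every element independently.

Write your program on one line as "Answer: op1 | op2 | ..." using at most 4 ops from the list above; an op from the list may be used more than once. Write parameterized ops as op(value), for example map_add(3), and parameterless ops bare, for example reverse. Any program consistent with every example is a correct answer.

reverse | map_add(3) | reverse | drop(1)

Check, running the answer program on each example:
  [1, -27, -47, -36, 25, -42, -3, 6, -18] -> [-18, 6, -3, -42, 25, -36, -47, -27, 1] -> [-15, 9, 0, -39, 28, -33, -44, -24, 4] -> [4, -24, -44, -33, 28, -39, 0, 9, -15] -> [-24, -44, -33, 28, -39, 0, 9, -15]
  [42, 34, 40, -45, -6, -5, 32, -1] -> [-1, 32, -5, -6, -45, 40, 34, 42] -> [2, 35, -2, -3, -42, 43, 37, 45] -> [45, 37, 43, -42, -3, -2, 35, 2] -> [37, 43, -42, -3, -2, 35, 2]
  [-21, -2, 14, -34, 8, -34] -> [-34, 8, -34, 14, -2, -21] -> [-31, 11, -31, 17, 1, -18] -> [-18, 1, 17, -31, 11, -31] -> [1, 17, -31, 11, -31]
  [35, 2, 6] -> [6, 2, 35] -> [9, 5, 38] -> [38, 5, 9] -> [5, 9]
  [-44, -35, -28] -> [-28, -35, -44] -> [-25, -32, -41] -> [-41, -32, -25] -> [-32, -25]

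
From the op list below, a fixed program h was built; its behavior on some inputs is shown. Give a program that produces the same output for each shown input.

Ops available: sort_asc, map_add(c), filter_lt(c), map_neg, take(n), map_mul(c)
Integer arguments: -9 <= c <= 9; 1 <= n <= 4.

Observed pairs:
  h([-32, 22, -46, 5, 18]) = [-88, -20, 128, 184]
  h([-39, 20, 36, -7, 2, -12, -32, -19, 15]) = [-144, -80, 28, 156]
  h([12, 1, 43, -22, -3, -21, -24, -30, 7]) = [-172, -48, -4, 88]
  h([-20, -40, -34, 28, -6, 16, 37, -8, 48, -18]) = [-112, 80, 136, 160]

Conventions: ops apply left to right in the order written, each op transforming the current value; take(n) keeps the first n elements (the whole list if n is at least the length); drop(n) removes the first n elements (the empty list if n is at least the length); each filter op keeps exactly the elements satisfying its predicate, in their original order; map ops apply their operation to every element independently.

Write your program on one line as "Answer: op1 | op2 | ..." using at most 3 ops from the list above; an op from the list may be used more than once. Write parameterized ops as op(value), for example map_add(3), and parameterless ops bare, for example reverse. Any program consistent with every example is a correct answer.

map_mul(-4) | take(4) | sort_asc

Check, running the answer program on each example:
  [-32, 22, -46, 5, 18] -> [128, -88, 184, -20, -72] -> [128, -88, 184, -20] -> [-88, -20, 128, 184]
  [-39, 20, 36, -7, 2, -12, -32, -19, 15] -> [156, -80, -144, 28, -8, 48, 128, 76, -60] -> [156, -80, -144, 28] -> [-144, -80, 28, 156]
  [12, 1, 43, -22, -3, -21, -24, -30, 7] -> [-48, -4, -172, 88, 12, 84, 96, 120, -28] -> [-48, -4, -172, 88] -> [-172, -48, -4, 88]
  [-20, -40, -34, 28, -6, 16, 37, -8, 48, -18] -> [80, 160, 136, -112, 24, -64, -148, 32, -192, 72] -> [80, 160, 136, -112] -> [-112, 80, 136, 160]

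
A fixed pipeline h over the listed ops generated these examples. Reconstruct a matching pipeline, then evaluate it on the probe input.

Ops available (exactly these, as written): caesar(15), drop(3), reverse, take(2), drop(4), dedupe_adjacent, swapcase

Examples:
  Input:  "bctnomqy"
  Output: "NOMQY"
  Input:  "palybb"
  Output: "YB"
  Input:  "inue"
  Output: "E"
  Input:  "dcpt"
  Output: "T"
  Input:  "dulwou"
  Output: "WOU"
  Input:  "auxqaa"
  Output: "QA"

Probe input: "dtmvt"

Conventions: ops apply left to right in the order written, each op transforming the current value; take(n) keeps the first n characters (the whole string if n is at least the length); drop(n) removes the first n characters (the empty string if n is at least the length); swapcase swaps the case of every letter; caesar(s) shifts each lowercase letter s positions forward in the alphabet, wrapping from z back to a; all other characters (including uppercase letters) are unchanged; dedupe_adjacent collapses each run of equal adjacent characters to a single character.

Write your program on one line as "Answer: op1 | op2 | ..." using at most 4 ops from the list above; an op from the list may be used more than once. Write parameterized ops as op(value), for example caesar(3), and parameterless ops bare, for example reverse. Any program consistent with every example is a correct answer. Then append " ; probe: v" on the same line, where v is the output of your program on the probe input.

dedupe_adjacent | swapcase | drop(3) ; probe: "VT"

Check, running the answer program on each example:
  "bctnomqy" -> "bctnomqy" -> "BCTNOMQY" -> "NOMQY"
  "palybb" -> "palyb" -> "PALYB" -> "YB"
  "inue" -> "inue" -> "INUE" -> "E"
  "dcpt" -> "dcpt" -> "DCPT" -> "T"
  "dulwou" -> "dulwou" -> "DULWOU" -> "WOU"
  "auxqaa" -> "auxqa" -> "AUXQA" -> "QA"
  probe: "dtmvt" -> "dtmvt" -> "DTMVT" -> "VT"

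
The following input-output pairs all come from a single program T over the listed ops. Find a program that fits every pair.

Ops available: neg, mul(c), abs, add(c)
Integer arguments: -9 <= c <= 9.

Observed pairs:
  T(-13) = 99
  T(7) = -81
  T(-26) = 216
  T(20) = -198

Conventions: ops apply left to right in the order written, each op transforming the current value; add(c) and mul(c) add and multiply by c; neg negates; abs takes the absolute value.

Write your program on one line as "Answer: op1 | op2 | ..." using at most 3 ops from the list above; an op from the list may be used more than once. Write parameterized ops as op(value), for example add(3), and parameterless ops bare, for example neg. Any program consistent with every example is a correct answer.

mul(-1) | add(-2) | mul(9)

Check, running the answer program on each example:
  -13 -> 13 -> 11 -> 99
  7 -> -7 -> -9 -> -81
  -26 -> 26 -> 24 -> 216
  20 -> -20 -> -22 -> -198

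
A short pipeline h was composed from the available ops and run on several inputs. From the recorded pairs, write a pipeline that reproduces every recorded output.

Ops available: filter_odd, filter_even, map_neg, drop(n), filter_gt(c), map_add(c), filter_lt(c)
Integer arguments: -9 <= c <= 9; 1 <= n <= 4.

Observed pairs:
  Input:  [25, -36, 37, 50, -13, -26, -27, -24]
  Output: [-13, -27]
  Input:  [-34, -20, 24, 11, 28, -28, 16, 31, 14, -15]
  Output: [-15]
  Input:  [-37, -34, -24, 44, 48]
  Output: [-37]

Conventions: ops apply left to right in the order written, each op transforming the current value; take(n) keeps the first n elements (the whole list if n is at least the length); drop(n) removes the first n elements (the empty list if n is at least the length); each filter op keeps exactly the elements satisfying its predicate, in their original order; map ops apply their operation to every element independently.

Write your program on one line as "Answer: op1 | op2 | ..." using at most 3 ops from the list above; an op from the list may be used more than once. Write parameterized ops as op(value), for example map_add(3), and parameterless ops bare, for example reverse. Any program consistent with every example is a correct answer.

filter_lt(1) | filter_odd

Check, running the answer program on each example:
  [25, -36, 37, 50, -13, -26, -27, -24] -> [-36, -13, -26, -27, -24] -> [-13, -27]
  [-34, -20, 24, 11, 28, -28, 16, 31, 14, -15] -> [-34, -20, -28, -15] -> [-15]
  [-37, -34, -24, 44, 48] -> [-37, -34, -24] -> [-37]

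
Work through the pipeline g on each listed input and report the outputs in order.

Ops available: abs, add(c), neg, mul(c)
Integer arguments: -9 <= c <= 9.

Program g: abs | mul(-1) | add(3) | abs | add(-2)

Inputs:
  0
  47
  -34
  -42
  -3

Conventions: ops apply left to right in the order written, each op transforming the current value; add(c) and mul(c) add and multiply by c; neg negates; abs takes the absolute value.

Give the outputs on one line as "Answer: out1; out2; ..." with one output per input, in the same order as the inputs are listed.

1; 42; 29; 37; -2

Execution, op by op:
  0 -> 0 -> 0 -> 3 -> 3 -> 1
  47 -> 47 -> -47 -> -44 -> 44 -> 42
  -34 -> 34 -> -34 -> -31 -> 31 -> 29
  -42 -> 42 -> -42 -> -39 -> 39 -> 37
  -3 -> 3 -> -3 -> 0 -> 0 -> -2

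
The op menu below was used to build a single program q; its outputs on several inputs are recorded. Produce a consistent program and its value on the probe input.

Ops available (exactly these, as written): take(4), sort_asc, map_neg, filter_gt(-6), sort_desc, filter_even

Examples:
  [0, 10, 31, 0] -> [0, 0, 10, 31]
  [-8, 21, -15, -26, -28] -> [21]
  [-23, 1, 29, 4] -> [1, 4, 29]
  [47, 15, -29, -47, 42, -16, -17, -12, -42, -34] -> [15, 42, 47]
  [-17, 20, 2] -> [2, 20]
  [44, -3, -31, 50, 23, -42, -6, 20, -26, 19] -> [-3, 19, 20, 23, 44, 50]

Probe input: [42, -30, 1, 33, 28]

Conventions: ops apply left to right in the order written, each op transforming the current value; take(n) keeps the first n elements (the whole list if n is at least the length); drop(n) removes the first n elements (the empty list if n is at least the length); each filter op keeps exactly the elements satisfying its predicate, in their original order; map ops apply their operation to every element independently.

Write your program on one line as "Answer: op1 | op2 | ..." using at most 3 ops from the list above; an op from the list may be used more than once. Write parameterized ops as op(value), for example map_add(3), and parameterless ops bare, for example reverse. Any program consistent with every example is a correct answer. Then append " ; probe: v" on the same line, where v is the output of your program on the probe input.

filter_gt(-6) | sort_asc ; probe: [1, 28, 33, 42]

Check, running the answer program on each example:
  [0, 10, 31, 0] -> [0, 10, 31, 0] -> [0, 0, 10, 31]
  [-8, 21, -15, -26, -28] -> [21] -> [21]
  [-23, 1, 29, 4] -> [1, 29, 4] -> [1, 4, 29]
  [47, 15, -29, -47, 42, -16, -17, -12, -42, -34] -> [47, 15, 42] -> [15, 42, 47]
  [-17, 20, 2] -> [20, 2] -> [2, 20]
  [44, -3, -31, 50, 23, -42, -6, 20, -26, 19] -> [44, -3, 50, 23, 20, 19] -> [-3, 19, 20, 23, 44, 50]
  probe: [42, -30, 1, 33, 28] -> [42, 1, 33, 28] -> [1, 28, 33, 42]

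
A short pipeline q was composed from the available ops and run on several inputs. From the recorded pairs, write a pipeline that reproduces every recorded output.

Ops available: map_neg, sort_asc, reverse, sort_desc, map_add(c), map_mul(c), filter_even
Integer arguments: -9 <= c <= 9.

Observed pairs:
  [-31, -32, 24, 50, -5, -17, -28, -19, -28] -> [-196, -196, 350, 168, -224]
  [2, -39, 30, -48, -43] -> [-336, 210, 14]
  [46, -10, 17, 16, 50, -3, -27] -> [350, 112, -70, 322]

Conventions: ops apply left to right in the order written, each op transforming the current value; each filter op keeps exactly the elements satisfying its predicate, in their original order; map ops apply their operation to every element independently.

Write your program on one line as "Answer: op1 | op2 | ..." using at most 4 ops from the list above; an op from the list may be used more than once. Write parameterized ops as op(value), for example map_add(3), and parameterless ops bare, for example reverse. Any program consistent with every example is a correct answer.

map_mul(7) | reverse | filter_even

Check, running the answer program on each example:
  [-31, -32, 24, 50, -5, -17, -28, -19, -28] -> [-217, -224, 168, 350, -35, -119, -196, -133, -196] -> [-196, -133, -196, -119, -35, 350, 168, -224, -217] -> [-196, -196, 350, 168, -224]
  [2, -39, 30, -48, -43] -> [14, -273, 210, -336, -301] -> [-301, -336, 210, -273, 14] -> [-336, 210, 14]
  [46, -10, 17, 16, 50, -3, -27] -> [322, -70, 119, 112, 350, -21, -189] -> [-189, -21, 350, 112, 119, -70, 322] -> [350, 112, -70, 322]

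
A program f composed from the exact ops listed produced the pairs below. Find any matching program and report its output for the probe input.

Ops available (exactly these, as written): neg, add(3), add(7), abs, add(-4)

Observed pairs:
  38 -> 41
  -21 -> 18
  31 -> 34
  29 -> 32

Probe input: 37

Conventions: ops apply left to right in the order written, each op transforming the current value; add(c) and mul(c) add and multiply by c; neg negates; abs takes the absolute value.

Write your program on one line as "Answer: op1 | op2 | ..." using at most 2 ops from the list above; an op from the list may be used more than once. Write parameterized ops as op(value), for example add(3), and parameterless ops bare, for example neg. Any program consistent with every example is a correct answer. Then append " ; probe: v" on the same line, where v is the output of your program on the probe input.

add(3) | abs ; probe: 40

Check, running the answer program on each example:
  38 -> 41 -> 41
  -21 -> -18 -> 18
  31 -> 34 -> 34
  29 -> 32 -> 32
  probe: 37 -> 40 -> 40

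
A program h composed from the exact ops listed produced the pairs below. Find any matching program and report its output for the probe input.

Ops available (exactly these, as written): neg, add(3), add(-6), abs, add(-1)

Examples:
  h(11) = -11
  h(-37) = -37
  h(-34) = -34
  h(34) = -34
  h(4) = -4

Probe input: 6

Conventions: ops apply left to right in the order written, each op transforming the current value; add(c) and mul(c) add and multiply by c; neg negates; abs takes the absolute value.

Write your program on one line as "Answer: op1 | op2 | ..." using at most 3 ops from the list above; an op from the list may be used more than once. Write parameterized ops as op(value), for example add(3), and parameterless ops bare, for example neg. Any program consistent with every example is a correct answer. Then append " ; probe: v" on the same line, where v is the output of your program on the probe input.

abs | neg ; probe: -6

Check, running the answer program on each example:
  11 -> 11 -> -11
  -37 -> 37 -> -37
  -34 -> 34 -> -34
  34 -> 34 -> -34
  4 -> 4 -> -4
  probe: 6 -> 6 -> -6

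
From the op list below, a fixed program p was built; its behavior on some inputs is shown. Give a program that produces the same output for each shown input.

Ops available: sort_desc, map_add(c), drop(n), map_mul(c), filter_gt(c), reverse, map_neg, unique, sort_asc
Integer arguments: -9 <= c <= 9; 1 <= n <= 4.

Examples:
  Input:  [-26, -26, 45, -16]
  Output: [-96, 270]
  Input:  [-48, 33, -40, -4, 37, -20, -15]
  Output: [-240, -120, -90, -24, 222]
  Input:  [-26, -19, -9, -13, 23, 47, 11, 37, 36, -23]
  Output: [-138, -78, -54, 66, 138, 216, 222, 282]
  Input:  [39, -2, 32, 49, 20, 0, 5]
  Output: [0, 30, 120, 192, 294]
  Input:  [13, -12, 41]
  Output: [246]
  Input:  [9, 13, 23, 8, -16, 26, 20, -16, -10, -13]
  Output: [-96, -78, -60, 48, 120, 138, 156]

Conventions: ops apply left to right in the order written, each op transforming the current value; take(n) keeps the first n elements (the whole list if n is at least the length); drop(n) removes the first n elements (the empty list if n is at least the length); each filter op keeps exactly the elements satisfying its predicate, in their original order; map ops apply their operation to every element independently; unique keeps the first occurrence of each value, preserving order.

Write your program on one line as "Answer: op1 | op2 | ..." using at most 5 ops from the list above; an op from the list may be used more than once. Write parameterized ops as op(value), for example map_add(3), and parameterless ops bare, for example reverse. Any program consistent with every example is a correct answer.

drop(2) | map_mul(6) | unique | sort_asc

Check, running the answer program on each example:
  [-26, -26, 45, -16] -> [45, -16] -> [270, -96] -> [270, -96] -> [-96, 270]
  [-48, 33, -40, -4, 37, -20, -15] -> [-40, -4, 37, -20, -15] -> [-240, -24, 222, -120, -90] -> [-240, -24, 222, -120, -90] -> [-240, -120, -90, -24, 222]
  [-26, -19, -9, -13, 23, 47, 11, 37, 36, -23] -> [-9, -13, 23, 47, 11, 37, 36, -23] -> [-54, -78, 138, 282, 66, 222, 216, -138] -> [-54, -78, 138, 282, 66, 222, 216, -138] -> [-138, -78, -54, 66, 138, 216, 222, 282]
  [39, -2, 32, 49, 20, 0, 5] -> [32, 49, 20, 0, 5] -> [192, 294, 120, 0, 30] -> [192, 294, 120, 0, 30] -> [0, 30, 120, 192, 294]
  [13, -12, 41] -> [41] -> [246] -> [246] -> [246]
  [9, 13, 23, 8, -16, 26, 20, -16, -10, -13] -> [23, 8, -16, 26, 20, -16, -10, -13] -> [138, 48, -96, 156, 120, -96, -60, -78] -> [138, 48, -96, 156, 120, -60, -78] -> [-96, -78, -60, 48, 120, 138, 156]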